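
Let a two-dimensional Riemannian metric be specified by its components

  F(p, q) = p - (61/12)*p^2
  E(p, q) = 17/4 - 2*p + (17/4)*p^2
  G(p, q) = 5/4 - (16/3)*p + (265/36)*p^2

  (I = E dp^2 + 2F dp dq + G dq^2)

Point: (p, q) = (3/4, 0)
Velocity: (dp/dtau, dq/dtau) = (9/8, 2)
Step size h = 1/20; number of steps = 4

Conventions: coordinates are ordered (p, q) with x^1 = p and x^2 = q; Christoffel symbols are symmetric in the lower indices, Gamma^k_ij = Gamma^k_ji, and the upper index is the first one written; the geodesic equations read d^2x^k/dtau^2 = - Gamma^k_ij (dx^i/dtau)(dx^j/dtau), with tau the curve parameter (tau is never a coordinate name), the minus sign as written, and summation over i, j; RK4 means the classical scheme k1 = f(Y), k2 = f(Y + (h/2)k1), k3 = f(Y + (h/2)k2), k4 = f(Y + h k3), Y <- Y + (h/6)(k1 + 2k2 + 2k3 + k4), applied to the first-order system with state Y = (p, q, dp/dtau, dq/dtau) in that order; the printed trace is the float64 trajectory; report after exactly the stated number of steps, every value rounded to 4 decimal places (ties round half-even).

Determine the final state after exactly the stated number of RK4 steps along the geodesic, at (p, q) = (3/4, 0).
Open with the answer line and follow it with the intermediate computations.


Answer: p = 0.9951, q = 0.3748, dp/dtau = 1.3326, dq/dtau = 1.7915

f(Y) = (dp/dtau, dq/dtau, -Gamma^p_ij Y'^i Y'^j, -Gamma^q_ij Y'^i Y'^j) with the Gammas evaluated at the stage position; h = 0.050000; intermediate values shown to 6 dp
step 0: p = 0.7500, q = 0.0000, dp/dtau = 1.1250, dq/dtau = 2.0000
step 1:
  k1: at (p, q) = (0.750000, 0.000000), (dp/dtau, dq/dtau) = (1.125000, 2.000000); Gamma_ppp = -4.050289, Gamma_ppq = 2.230463, Gamma_pqq = -1.470453, Gamma_qpp = -10.907742, Gamma_qpq = 5.435721, Gamma_qqq = -2.230463; k1 = (1.125000, 2.000000, 0.970877, -1.733781)
  k2: at (p, q) = (0.778125, 0.050000), (dp/dtau, dq/dtau) = (1.149272, 1.956655); Gamma_ppp = -4.224301, Gamma_ppq = 2.417542, Gamma_pqq = -1.636761, Gamma_qpp = -10.678048, Gamma_qpq = 5.536870, Gamma_qqq = -2.417542; k2 = (1.149272, 1.956655, 0.973114, -1.542440)
  k3: at (p, q) = (0.778732, 0.048916), (dp/dtau, dq/dtau) = (1.149328, 1.961439); Gamma_ppp = -4.228074, Gamma_ppq = 2.421628, Gamma_pqq = -1.640450, Gamma_qpp = -10.673491, Gamma_qpq = 5.539073, Gamma_qqq = -2.421628; k3 = (1.149328, 1.961439, 0.977975, -1.558083)
  k4: at (p, q) = (0.807466, 0.098072), (dp/dtau, dq/dtau) = (1.173899, 1.922096); Gamma_ppp = -4.408331, Gamma_ppq = 2.617897, Gamma_pqq = -1.820161, Gamma_qpp = -10.476583, Gamma_qpq = 5.645491, Gamma_qqq = -2.617897; k4 = (1.173899, 1.922096, 0.985585, -1.367530)
  Y <- Y + (h/6)(k1 + 2k2 + 2k3 + k4): p = 0.8075, q = 0.0980, dp/dtau = 1.1738, dq/dtau = 1.9225
step 2:
  k1: at (p, q) = (0.807467, 0.097986), (dp/dtau, dq/dtau) = (1.173822, 1.922480); Gamma_ppp = -4.408338, Gamma_ppq = 2.617905, Gamma_pqq = -1.820168, Gamma_qpp = -10.476576, Gamma_qpq = 5.645495, Gamma_qqq = -2.617905; k1 = (1.173822, 1.922480, 0.985892, -1.368978)
  k2: at (p, q) = (0.836813, 0.146048), (dp/dtau, dq/dtau) = (1.198469, 1.888256); Gamma_ppp = -4.596679, Gamma_ppq = 2.824687, Gamma_pqq = -2.014301, Gamma_qpp = -10.312587, Gamma_qpq = 5.760189, Gamma_qqq = -2.824687; k2 = (1.198469, 1.888256, 0.999722, -1.187092)
  k3: at (p, q) = (0.837429, 0.145192), (dp/dtau, dq/dtau) = (1.198815, 1.892803); Gamma_ppp = -4.600690, Gamma_ppq = 2.829105, Gamma_pqq = -2.018496, Gamma_qpp = -10.309533, Gamma_qpq = 5.762679, Gamma_qqq = -2.829105; k3 = (1.198815, 1.892803, 1.004426, -1.200162)
  k4: at (p, q) = (0.867408, 0.192626), (dp/dtau, dq/dtau) = (1.224043, 1.862472); Gamma_ppp = -4.799199, Gamma_ppq = 3.048239, Gamma_pqq = -2.228811, Gamma_qpp = -10.179531, Gamma_qpq = 5.888592, Gamma_qqq = -3.048239; k4 = (1.224043, 1.862472, 1.023434, -1.023446)
  Y <- Y + (h/6)(k1 + 2k2 + 2k3 + k4): p = 0.8674, q = 0.1925, dp/dtau = 1.2240, dq/dtau = 1.8628
step 3:
  k1: at (p, q) = (0.867404, 0.192545), (dp/dtau, dq/dtau) = (1.223969, 1.862756); Gamma_ppp = -4.799174, Gamma_ppq = 3.048210, Gamma_pqq = -2.228783, Gamma_qpp = -10.179546, Gamma_qpq = 5.888575, Gamma_qqq = -3.048210; k1 = (1.223969, 1.862756, 1.023639, -1.024537)
  k2: at (p, q) = (0.898004, 0.239114), (dp/dtau, dq/dtau) = (1.249560, 1.837143); Gamma_ppp = -5.009426, Gamma_ppq = 3.281064, Gamma_pqq = -2.456480, Gamma_qpp = -10.082979, Gamma_qpq = 6.027869, Gamma_qqq = -3.281064; k2 = (1.249560, 1.837143, 1.048417, -0.857930)
  k3: at (p, q) = (0.898643, 0.238473), (dp/dtau, dq/dtau) = (1.250179, 1.841308); Gamma_ppp = -5.013913, Gamma_ppq = 3.286039, Gamma_pqq = -2.461387, Gamma_qpp = -10.081334, Gamma_qpq = 6.030908, Gamma_qqq = -3.286039; k3 = (1.250179, 1.841308, 1.052916, -0.868239)
  k4: at (p, q) = (0.929913, 0.284610), (dp/dtau, dq/dtau) = (1.276615, 1.819344); Gamma_ppp = -5.238244, Gamma_ppq = 3.534978, Gamma_pqq = -2.708880, Gamma_qpp = -10.018841, Gamma_qpq = 6.186303, Gamma_qqq = -3.534978; k4 = (1.276615, 1.819344, 1.082740, -0.707649)
  Y <- Y + (h/6)(k1 + 2k2 + 2k3 + k4): p = 0.9299, q = 0.2845, dp/dtau = 1.2765, dq/dtau = 1.8196
step 4:
  k1: at (p, q) = (0.929905, 0.284536), (dp/dtau, dq/dtau) = (1.276544, 1.819552); Gamma_ppp = -5.238183, Gamma_ppq = 3.534910, Gamma_pqq = -2.708811, Gamma_qpp = -10.018853, Gamma_qpq = 6.186259, Gamma_qqq = -3.534910; k1 = (1.276544, 1.819552, 1.082868, -0.708478)
  k2: at (p, q) = (0.961819, 0.330025), (dp/dtau, dq/dtau) = (1.303616, 1.801840); Gamma_ppp = -5.478043, Gamma_ppq = 3.801400, Gamma_pqq = -2.977535, Gamma_qpp = -9.989825, Gamma_qpq = 6.359483, Gamma_qqq = -3.801400; k2 = (1.303616, 1.801840, 1.118141, -0.557091)
  k3: at (p, q) = (0.962495, 0.329582), (dp/dtau, dq/dtau) = (1.304498, 1.805624); Gamma_ppp = -5.483258, Gamma_ppq = 3.807196, Gamma_pqq = -2.983418, Gamma_qpp = -9.989575, Gamma_qpq = 6.363325, Gamma_qqq = -3.807196; k3 = (1.304498, 1.805624, 1.122526, -0.564846)
  k4: at (p, q) = (0.995130, 0.374818), (dp/dtau, dq/dtau) = (1.332671, 1.791309); Gamma_ppp = -5.741417, Gamma_ppq = 4.094272, Gamma_pqq = -3.276612, Gamma_qpp = -9.994858, Gamma_qpq = 6.557270, Gamma_qqq = -4.094272; k4 = (1.332671, 1.791309, 1.162878, -0.418727)
  Y <- Y + (h/6)(k1 + 2k2 + 2k3 + k4): p = 0.9951, q = 0.3748, dp/dtau = 1.3326, dq/dtau = 1.7915


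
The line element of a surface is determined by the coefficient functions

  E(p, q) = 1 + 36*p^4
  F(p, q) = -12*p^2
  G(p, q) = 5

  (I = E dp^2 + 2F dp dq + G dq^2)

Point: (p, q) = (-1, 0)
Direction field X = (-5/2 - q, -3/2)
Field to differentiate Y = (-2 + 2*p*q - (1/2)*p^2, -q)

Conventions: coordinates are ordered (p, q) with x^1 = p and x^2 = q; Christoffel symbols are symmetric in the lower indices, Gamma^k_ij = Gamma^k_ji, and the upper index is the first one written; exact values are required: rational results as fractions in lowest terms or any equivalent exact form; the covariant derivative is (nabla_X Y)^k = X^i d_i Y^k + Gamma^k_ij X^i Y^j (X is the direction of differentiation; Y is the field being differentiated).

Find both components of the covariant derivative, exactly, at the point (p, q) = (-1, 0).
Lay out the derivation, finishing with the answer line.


E = 37, F = -12, G = 5 at the point
E_p = -144, E_q = 0, F_p = 24, F_q = 0, G_p = 0, G_q = 0
EG - F^2 = 41;  g^inv = (1/41) * [[5, 12], [12, 37]]
first-kind symbols [ij,l] = (1/2)(d_i g_jl + d_j g_il - d_l g_ij): [pp,p] = E_p/2 = -72, [pp,q] = F_p - E_q/2 = 24, [pq,p] = E_q/2 = 0, [pq,q] = G_p/2 = 0, [qq,p] = F_q - G_p/2 = 0, [qq,q] = G_q/2 = 0
Gamma^p_ij = (G*[ij,p] - F*[ij,q])/(EG - F^2), Gamma^q_ij = (E*[ij,q] - F*[ij,p])/(EG - F^2)
Gamma_ppp = -72/41, Gamma_ppq = 0, Gamma_pqq = 0, Gamma_qpp = 24/41, Gamma_qpq = 0, Gamma_qqq = 0
X = (-5/2, -3/2), Y = (-5/2, 0) at the point

Answer: (nabla_X Y)^p = -859/82, (nabla_X Y)^q = 423/82


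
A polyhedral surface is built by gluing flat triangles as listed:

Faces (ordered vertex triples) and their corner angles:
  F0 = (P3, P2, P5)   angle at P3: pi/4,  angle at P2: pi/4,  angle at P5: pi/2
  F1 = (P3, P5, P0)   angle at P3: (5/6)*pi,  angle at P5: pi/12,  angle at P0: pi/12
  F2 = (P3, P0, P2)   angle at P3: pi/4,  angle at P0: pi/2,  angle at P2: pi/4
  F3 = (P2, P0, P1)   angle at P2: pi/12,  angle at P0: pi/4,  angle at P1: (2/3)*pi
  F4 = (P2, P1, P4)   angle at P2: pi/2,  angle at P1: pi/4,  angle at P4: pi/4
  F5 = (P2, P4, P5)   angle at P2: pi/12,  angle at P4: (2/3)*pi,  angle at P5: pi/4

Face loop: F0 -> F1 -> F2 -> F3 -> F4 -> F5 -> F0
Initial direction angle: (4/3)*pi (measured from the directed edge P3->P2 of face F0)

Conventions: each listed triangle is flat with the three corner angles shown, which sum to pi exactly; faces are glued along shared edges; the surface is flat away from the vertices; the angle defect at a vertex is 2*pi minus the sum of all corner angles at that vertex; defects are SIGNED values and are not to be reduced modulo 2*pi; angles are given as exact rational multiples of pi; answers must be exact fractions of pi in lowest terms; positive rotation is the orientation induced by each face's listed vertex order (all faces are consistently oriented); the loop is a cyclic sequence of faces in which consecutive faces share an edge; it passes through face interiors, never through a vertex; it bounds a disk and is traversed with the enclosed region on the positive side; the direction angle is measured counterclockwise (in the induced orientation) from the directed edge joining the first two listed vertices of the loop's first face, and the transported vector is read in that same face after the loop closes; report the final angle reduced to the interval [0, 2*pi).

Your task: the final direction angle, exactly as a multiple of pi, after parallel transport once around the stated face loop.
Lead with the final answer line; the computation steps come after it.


Answer: final direction angle = (5/6)*pi

enclosed vertex P2: corner angles sum to (7/6)*pi, defect = 2*pi - (7/6)*pi = (5/6)*pi
enclosed vertex P3: corner angles sum to (4/3)*pi, defect = 2*pi - (4/3)*pi = (2/3)*pi
the final direction is the initial angle plus the enclosed defects, taken mod 2*pi in the induced orientation
final angle = (4/3)*pi + (3/2)*pi = (5/6)*pi (mod 2*pi)


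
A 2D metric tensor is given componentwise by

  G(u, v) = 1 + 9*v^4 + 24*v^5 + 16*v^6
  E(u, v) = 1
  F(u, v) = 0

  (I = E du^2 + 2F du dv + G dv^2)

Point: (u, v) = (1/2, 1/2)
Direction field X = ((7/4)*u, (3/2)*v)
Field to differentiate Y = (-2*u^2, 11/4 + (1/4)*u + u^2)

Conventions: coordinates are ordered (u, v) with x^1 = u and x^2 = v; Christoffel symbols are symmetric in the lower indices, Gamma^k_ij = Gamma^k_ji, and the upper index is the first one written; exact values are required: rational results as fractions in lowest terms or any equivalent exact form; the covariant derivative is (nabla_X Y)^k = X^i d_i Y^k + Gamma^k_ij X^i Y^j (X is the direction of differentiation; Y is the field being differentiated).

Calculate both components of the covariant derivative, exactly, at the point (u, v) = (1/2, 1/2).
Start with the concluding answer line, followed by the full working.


Answer: (nabla_X Y)^u = -7/4, (nabla_X Y)^v = 10435/1312

E = 1, F = 0, G = 41/16 at the point
E_u = 0, E_v = 0, F_u = 0, F_v = 0, G_u = 0, G_v = 15
EG - F^2 = 41/16;  g^inv = (16/41) * [[41/16, 0], [0, 1]]
first-kind symbols [ij,l] = (1/2)(d_i g_jl + d_j g_il - d_l g_ij): [uu,u] = E_u/2 = 0, [uu,v] = F_u - E_v/2 = 0, [uv,u] = E_v/2 = 0, [uv,v] = G_u/2 = 0, [vv,u] = F_v - G_u/2 = 0, [vv,v] = G_v/2 = 15/2
Gamma^u_ij = (G*[ij,u] - F*[ij,v])/(EG - F^2), Gamma^v_ij = (E*[ij,v] - F*[ij,u])/(EG - F^2)
Gamma_uuu = 0, Gamma_uuv = 0, Gamma_uvv = 0, Gamma_vuu = 0, Gamma_vuv = 0, Gamma_vvv = 120/41
X = (7/8, 3/4), Y = (-1/2, 25/8) at the point


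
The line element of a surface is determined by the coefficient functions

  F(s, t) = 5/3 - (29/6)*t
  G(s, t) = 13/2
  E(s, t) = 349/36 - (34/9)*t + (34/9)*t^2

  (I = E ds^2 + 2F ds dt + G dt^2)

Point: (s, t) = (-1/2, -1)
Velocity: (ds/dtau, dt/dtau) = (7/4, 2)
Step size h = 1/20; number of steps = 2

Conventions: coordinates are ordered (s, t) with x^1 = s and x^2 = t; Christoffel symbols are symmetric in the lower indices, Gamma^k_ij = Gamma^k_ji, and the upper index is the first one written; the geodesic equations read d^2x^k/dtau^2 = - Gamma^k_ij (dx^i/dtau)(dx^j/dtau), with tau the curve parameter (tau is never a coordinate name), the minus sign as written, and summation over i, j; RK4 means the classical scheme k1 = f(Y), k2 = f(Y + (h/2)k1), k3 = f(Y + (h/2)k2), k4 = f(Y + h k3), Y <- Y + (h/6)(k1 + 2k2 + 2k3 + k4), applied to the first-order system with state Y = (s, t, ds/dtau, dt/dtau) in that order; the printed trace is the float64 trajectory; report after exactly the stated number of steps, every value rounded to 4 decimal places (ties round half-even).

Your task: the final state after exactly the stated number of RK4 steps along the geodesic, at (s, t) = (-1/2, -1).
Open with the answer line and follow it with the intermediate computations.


Answer: s = -0.2922, t = -0.8478, ds/dtau = 2.3770, dt/dtau = 1.0544

f(Y) = (ds/dtau, dt/dtau, -Gamma^s_ij Y'^i Y'^j, -Gamma^t_ij Y'^i Y'^j) with the Gammas evaluated at the stage position; h = 0.050000; intermediate values shown to 6 dp
step 0: s = -0.5000, t = -1.0000, ds/dtau = 1.7500, dt/dtau = 2.0000
step 1:
  k1: at (s, t) = (-0.500000, -1.000000), (ds/dtau, dt/dtau) = (1.750000, 2.000000); Gamma_sss = -0.527132, Gamma_sst = -0.527132, Gamma_stt = -0.449612, Gamma_tss = 1.398927, Gamma_tst = 0.527132, Gamma_ttt = 0.449612; k1 = (1.750000, 2.000000, 7.102713, -9.772585)
  k2: at (s, t) = (-0.456250, -0.950000), (ds/dtau, dt/dtau) = (1.927568, 1.755685); Gamma_sss = -0.494427, Gamma_sst = -0.513520, Gamma_stt = -0.453105, Gamma_tss = 1.318780, Gamma_tst = 0.494427, Gamma_ttt = 0.436259; k2 = (1.927568, 1.755685, 6.709428, -9.591172)
  k3: at (s, t) = (-0.451811, -0.956108), (ds/dtau, dt/dtau) = (1.917736, 1.760221); Gamma_sss = -0.498381, Gamma_sst = -0.515196, Gamma_stt = -0.452678, Gamma_tss = 1.328400, Gamma_tst = 0.498381, Gamma_ttt = 0.437904; k3 = (1.917736, 1.760221, 6.713700, -9.606971)
  k4: at (s, t) = (-0.404113, -0.911989), (ds/dtau, dt/dtau) = (2.085685, 1.519651); Gamma_sss = -0.470081, Gamma_sst = -0.503000, Gamma_stt = -0.455771, Gamma_tss = 1.259960, Gamma_tst = 0.470081, Gamma_ttt = 0.425944; k4 = (2.085685, 1.519651, 6.285953, -9.444439)
  Y <- Y + (h/6)(k1 + 2k2 + 2k3 + k4): s = -0.4039, t = -0.9121, ds/dtau = 2.0853, dt/dtau = 1.5199
step 2:
  k1: at (s, t) = (-0.403948, -0.912071), (ds/dtau, dt/dtau) = (2.085291, 1.519889); Gamma_sss = -0.470134, Gamma_sst = -0.503023, Gamma_stt = -0.455765, Gamma_tss = 1.260086, Gamma_tst = 0.470134, Gamma_ttt = 0.425966; k1 = (2.085291, 1.519889, 6.285764, -9.443506)
  k2: at (s, t) = (-0.351815, -0.874074), (ds/dtau, dt/dtau) = (2.242435, 1.283801); Gamma_sss = -0.446255, Gamma_sst = -0.492358, Gamma_stt = -0.458438, Gamma_tss = 1.203076, Gamma_tst = 0.446255, Gamma_ttt = 0.415511; k2 = (2.242435, 1.283801, 5.834412, -9.303901)
  k3: at (s, t) = (-0.347887, -0.879976), (ds/dtau, dt/dtau) = (2.231151, 1.287292); Gamma_sss = -0.449933, Gamma_sst = -0.494024, Gamma_stt = -0.458023, Gamma_tss = 1.211815, Gamma_tst = 0.449933, Gamma_ttt = 0.417145; k3 = (2.231151, 1.287292, 5.836598, -9.308261)
  k4: at (s, t) = (-0.292390, -0.847707), (ds/dtau, dt/dtau) = (2.377121, 1.054476); Gamma_sss = -0.429960, Gamma_sst = -0.484869, Gamma_stt = -0.460298, Gamma_tss = 1.164552, Gamma_tst = 0.429960, Gamma_ttt = 0.408172; k4 = (2.377121, 1.054476, 5.372155, -9.189888)
  Y <- Y + (h/6)(k1 + 2k2 + 2k3 + k4): s = -0.2922, t = -0.8478, ds/dtau = 2.3770, dt/dtau = 1.0544


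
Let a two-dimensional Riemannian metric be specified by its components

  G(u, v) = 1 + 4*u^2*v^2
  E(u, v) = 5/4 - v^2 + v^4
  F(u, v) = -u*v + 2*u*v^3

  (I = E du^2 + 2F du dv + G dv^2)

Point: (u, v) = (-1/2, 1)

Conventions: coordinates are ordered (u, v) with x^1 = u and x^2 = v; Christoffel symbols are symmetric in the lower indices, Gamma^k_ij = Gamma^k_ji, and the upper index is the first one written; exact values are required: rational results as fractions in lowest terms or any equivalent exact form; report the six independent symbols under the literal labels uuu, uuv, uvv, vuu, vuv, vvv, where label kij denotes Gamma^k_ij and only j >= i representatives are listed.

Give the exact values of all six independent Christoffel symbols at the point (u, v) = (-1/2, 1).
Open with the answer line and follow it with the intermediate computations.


Answer: Gamma_uuu = 0, Gamma_uuv = 4/9, Gamma_uvv = -2/9, Gamma_vuu = 0, Gamma_vuv = -8/9, Gamma_vvv = 4/9

E = 5/4, F = -1/2, G = 2 at the point
E_u = 0, E_v = 2, F_u = 1, F_v = -5/2, G_u = -4, G_v = 2
EG - F^2 = 9/4;  g^inv = (4/9) * [[2, 1/2], [1/2, 5/4]]
first-kind symbols [ij,l] = (1/2)(d_i g_jl + d_j g_il - d_l g_ij): [uu,u] = E_u/2 = 0, [uu,v] = F_u - E_v/2 = 0, [uv,u] = E_v/2 = 1, [uv,v] = G_u/2 = -2, [vv,u] = F_v - G_u/2 = -1/2, [vv,v] = G_v/2 = 1
Gamma^u_ij = (G*[ij,u] - F*[ij,v])/(EG - F^2), Gamma^v_ij = (E*[ij,v] - F*[ij,u])/(EG - F^2)


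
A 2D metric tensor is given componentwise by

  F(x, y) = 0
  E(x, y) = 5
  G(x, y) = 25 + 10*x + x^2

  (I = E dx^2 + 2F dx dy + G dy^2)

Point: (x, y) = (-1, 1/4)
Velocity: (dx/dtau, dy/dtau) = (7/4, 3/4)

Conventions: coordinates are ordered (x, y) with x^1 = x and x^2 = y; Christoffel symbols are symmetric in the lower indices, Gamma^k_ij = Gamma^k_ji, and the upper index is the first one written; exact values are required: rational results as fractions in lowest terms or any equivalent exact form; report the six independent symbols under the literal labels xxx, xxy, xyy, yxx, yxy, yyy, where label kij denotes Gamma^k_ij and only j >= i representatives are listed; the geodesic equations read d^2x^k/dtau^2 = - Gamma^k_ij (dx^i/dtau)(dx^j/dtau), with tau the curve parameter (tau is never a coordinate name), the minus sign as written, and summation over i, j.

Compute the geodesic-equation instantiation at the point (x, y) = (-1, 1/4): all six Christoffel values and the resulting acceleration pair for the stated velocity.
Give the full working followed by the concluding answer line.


E = 5, F = 0, G = 16 at the point
E_x = 0, E_y = 0, F_x = 0, F_y = 0, G_x = 8, G_y = 0
EG - F^2 = 80;  g^inv = (1/80) * [[16, 0], [0, 5]]
first-kind symbols [ij,l] = (1/2)(d_i g_jl + d_j g_il - d_l g_ij): [xx,x] = E_x/2 = 0, [xx,y] = F_x - E_y/2 = 0, [xy,x] = E_y/2 = 0, [xy,y] = G_x/2 = 4, [yy,x] = F_y - G_x/2 = -4, [yy,y] = G_y/2 = 0
Gamma^x_ij = (G*[ij,x] - F*[ij,y])/(EG - F^2), Gamma^y_ij = (E*[ij,y] - F*[ij,x])/(EG - F^2)
Gamma_xxx = 0, Gamma_xxy = 0, Gamma_xyy = -4/5, Gamma_yxx = 0, Gamma_yxy = 1/4, Gamma_yyy = 0
d^2x/dtau^2 = -(Gamma_xxx*(7/4)^2 + 2*Gamma_xxy*(7/4)*(3/4) + Gamma_xyy*(3/4)^2) = 9/20
d^2y/dtau^2 = -(Gamma_yxx*(7/4)^2 + 2*Gamma_yxy*(7/4)*(3/4) + Gamma_yyy*(3/4)^2) = -21/32

Answer: Gamma_xxx = 0, Gamma_xxy = 0, Gamma_xyy = -4/5, Gamma_yxx = 0, Gamma_yxy = 1/4, Gamma_yyy = 0; accelerations (d^2x/dtau^2, d^2y/dtau^2) = (9/20, -21/32)


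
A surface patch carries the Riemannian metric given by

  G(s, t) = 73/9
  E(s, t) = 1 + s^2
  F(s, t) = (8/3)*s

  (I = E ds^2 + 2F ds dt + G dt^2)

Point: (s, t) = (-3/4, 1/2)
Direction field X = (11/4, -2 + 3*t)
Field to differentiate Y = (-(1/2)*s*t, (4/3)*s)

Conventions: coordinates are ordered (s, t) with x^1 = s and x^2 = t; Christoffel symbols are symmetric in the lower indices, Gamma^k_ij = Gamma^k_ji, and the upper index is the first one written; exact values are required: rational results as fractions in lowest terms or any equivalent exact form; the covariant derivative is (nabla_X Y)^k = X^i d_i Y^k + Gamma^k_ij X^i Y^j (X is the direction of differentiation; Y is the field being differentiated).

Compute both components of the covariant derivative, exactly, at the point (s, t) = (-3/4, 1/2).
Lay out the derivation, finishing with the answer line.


E = 25/16, F = -2, G = 73/9 at the point
E_s = -3/2, E_t = 0, F_s = 8/3, F_t = 0, G_s = 0, G_t = 0
EG - F^2 = 1249/144;  g^inv = (144/1249) * [[73/9, 2], [2, 25/16]]
first-kind symbols [ij,l] = (1/2)(d_i g_jl + d_j g_il - d_l g_ij): [ss,s] = E_s/2 = -3/4, [ss,t] = F_s - E_t/2 = 8/3, [st,s] = E_t/2 = 0, [st,t] = G_s/2 = 0, [tt,s] = F_t - G_s/2 = 0, [tt,t] = G_t/2 = 0
Gamma^s_ij = (G*[ij,s] - F*[ij,t])/(EG - F^2), Gamma^t_ij = (E*[ij,t] - F*[ij,s])/(EG - F^2)
Gamma_sss = -108/1249, Gamma_sst = 0, Gamma_stt = 0, Gamma_tss = 384/1249, Gamma_tst = 0, Gamma_ttt = 0
X = (11/4, -1/2), Y = (3/16, -1) at the point

Answer: (nabla_X Y)^s = -18377/19984, (nabla_X Y)^t = 14333/3747


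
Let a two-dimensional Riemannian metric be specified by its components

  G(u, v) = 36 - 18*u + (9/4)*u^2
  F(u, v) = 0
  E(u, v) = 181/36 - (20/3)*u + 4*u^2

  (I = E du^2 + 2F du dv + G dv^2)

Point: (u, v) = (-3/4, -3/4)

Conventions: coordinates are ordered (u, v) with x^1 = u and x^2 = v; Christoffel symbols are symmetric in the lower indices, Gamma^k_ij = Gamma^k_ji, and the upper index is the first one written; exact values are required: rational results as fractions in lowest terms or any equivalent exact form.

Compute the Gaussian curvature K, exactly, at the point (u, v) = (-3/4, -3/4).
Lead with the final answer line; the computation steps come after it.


Answer: K = 432/48841

E = 221/18, F = 0, G = 3249/64, EG - F^2 = 79781/128 at the point
E_u = -38/3, E_v = 0, F_u = 0, F_v = 0, G_u = -171/8, G_v = 0
E_vv = 0, F_uv = 0, G_uu = 9/2
The intrinsic route: Brioschi's K = (det M1 - det M2)/(EG - F^2)^2.
M1 = [[-E_vv/2 + F_uv - G_uu/2, E_u/2, F_u - E_v/2], [F_v - G_u/2, E, F], [G_v/2, F, G]] = [[-9/4, -19/3, 0], [171/16, 221/18, 0], [0, 0, 3249/64]]; det M1 = 2082609/1024
M2 = [[0, E_v/2, G_u/2], [E_v/2, E, F], [G_u/2, F, G]] = [[0, 0, -171/16], [0, 221/18, 0], [-171/16, 0, 3249/64]]; det M2 = -718029/512
det M1 - det M2 = 3518667/1024; K = 3518667/1024 / (79781/128)^2 = 432/48841


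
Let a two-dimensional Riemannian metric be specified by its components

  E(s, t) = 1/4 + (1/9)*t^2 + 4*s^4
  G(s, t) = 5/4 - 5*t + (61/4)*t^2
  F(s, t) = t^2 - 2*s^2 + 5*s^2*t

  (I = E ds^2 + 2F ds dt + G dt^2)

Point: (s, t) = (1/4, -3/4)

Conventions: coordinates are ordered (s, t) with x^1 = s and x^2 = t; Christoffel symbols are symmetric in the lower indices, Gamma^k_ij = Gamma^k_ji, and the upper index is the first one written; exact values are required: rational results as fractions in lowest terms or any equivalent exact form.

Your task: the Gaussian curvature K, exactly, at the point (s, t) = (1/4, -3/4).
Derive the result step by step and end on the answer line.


E = 21/64, F = 13/64, G = 869/64, EG - F^2 = 565/128 at the point
E_s = 1/4, E_t = -1/6, F_s = -23/8, F_t = -19/16, G_s = 0, G_t = -223/8
E_tt = 2/9, F_st = 5/2, G_ss = 0
Evaluate Brioschi's two determinant matrices M1, M2 and divide by (EG - F^2)^2.
M1 = [[-E_tt/2 + F_st - G_ss/2, E_s/2, F_s - E_t/2], [F_t - G_s/2, E, F], [G_t/2, F, G]] = [[43/18, 1/8, -67/24], [-19/16, 21/64, 13/64], [-223/16, 13/64, 869/64]]; det M1 = 1039/9216
M2 = [[0, E_t/2, G_s/2], [E_t/2, E, F], [G_s/2, F, G]] = [[0, -1/12, 0], [-1/12, 21/64, 13/64], [0, 13/64, 869/64]]; det M2 = -869/9216
det M1 - det M2 = 53/256; K = 53/256 / (565/128)^2 = 3392/319225

Answer: K = 3392/319225


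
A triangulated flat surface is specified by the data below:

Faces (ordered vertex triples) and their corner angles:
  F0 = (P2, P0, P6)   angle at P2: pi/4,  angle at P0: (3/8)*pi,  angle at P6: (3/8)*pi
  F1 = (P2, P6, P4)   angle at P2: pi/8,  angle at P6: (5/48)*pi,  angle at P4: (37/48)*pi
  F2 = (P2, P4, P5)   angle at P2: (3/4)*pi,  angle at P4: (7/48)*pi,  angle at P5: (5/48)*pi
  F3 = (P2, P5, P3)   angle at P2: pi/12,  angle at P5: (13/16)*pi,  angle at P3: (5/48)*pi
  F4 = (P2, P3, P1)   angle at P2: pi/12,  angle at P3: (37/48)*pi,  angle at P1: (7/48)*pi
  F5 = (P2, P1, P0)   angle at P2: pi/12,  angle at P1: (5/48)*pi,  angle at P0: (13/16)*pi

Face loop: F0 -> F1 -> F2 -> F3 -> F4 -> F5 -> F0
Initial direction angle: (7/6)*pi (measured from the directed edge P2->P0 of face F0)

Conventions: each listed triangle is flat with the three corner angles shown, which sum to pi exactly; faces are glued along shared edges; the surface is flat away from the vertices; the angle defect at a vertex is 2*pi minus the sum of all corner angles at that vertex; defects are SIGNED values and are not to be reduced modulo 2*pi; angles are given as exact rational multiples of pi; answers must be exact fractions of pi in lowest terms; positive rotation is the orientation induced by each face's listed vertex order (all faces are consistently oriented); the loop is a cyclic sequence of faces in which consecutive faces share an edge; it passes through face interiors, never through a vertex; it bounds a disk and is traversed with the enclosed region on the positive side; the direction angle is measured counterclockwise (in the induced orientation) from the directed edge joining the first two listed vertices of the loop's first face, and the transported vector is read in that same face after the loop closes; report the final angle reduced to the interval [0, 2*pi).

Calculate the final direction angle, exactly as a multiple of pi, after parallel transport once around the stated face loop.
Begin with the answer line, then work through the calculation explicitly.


Answer: final direction angle = (43/24)*pi

enclosed vertex P2: corner angles sum to (11/8)*pi, defect = 2*pi - (11/8)*pi = (5/8)*pi
adding the enclosed defects to the starting angle (mod 2*pi, induced orientation) gives the holonomy
final angle = (7/6)*pi + (5/8)*pi = (43/24)*pi (mod 2*pi)


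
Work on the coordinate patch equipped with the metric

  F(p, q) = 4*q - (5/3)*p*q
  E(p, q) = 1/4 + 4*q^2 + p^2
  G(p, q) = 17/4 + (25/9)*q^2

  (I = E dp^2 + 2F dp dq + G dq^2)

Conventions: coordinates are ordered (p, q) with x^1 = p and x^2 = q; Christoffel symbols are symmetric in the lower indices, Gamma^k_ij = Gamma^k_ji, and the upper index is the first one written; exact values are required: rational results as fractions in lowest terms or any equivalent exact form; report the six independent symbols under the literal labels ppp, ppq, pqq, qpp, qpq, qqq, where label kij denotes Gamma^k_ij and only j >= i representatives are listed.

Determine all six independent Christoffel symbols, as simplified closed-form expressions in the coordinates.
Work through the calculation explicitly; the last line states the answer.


E = 1/4 + 4*q^2 + p^2; F = 4*q - (5/3)*p*q; G = 17/4 + (25/9)*q^2
Gamma^k_ij = (1/2) g^{kl} (d_i g_jl + d_j g_il - d_l g_ij), with g^inv = (1/(EG-F^2)) [[G, -F], [-F, E]]
first partials: E_p = 2*p, E_q = 8*q, F_p = -(5/3)*q, F_q = 4 - (5/3)*p, G_p = 0, G_q = (50/9)*q
D = EG - F^2 = 17/16 + (61/36)*q^2 + (17/4)*p^2 + (40/3)*p*q^2 + (100/9)*q^4
expanded: Gamma^p_pp = (G E_p - 2F F_p + F E_q)/(2D), Gamma^p_pq = (G E_q - F G_p)/(2D), Gamma^p_qq = (2G F_q - G G_p - F G_q)/(2D), Gamma^q_pp = (2E F_p - E E_q - F E_p)/(2D), Gamma^q_pq = (E G_p - F E_q)/(2D), Gamma^q_qq = (E G_q - 2F F_q + F G_p)/(2D); substitute and cancel common factors

Answer: Gamma_ppp = (-960*p*q^2 + 612*p + 3264*q^2)/(612*p^2 + 1920*p*q^2 + 1600*q^4 + 244*q^2 + 153), Gamma_ppq = (1600*q^3 + 2448*q)/(612*p^2 + 1920*p*q^2 + 1600*q^4 + 244*q^2 + 153), Gamma_pqq = (2448 - 1020*p)/(612*p^2 + 1920*p*q^2 + 1600*q^4 + 244*q^2 + 153), Gamma_qpp = (-576*p^2*q - 576*p*q - 3264*q^3 - 204*q)/(612*p^2 + 1920*p*q^2 + 1600*q^4 + 244*q^2 + 153), Gamma_qpq = (960*p*q^2 - 2304*q^2)/(612*p^2 + 1920*p*q^2 + 1600*q^4 + 244*q^2 + 153), Gamma_qqq = (1920*p*q + 1600*q^3 - 2204*q)/(612*p^2 + 1920*p*q^2 + 1600*q^4 + 244*q^2 + 153)


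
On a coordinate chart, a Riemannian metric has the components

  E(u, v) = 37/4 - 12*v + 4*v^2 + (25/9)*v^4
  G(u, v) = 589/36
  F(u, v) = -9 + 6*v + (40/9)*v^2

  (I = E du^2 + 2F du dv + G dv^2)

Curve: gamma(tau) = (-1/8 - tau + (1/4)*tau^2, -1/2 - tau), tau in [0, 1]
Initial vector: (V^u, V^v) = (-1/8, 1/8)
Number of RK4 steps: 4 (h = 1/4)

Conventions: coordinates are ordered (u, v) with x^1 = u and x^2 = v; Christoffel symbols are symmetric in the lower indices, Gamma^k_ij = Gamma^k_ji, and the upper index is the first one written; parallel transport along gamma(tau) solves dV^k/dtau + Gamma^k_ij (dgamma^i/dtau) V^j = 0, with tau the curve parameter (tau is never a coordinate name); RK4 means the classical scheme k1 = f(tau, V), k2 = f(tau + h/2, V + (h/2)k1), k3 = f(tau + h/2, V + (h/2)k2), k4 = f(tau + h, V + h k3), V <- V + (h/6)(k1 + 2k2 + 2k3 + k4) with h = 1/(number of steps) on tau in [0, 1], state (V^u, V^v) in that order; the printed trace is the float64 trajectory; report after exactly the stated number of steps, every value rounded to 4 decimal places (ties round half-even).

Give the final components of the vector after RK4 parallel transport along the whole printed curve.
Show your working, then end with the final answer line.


gamma'(tau) = (-1 + (1/2)*tau, -1); f(tau, V)^k = -Gamma^k_ij(gamma(tau)) gamma'^i(tau) V^j; h = 1/4; intermediate values shown to 6 dp
curve data and Christoffel symbols at the stage parameters:
  tau = 0.000000: gamma = (-0.125000, -0.500000), gamma' = (-1.000000, -1.000000); Gamma_uuu = 0.630561, Gamma_uuv = -0.947450, Gamma_uvv = 0.169512, Gamma_vuu = 0.951070, Gamma_vuv = -0.630561, Gamma_vvv = 0.112816
  tau = 0.125000: gamma = (-0.246094, -0.625000), gamma' = (-0.937500, -1.000000); Gamma_uuu = 0.586026, Gamma_uuv = -0.870541, Gamma_uvv = 0.039255, Gamma_vuu = 0.996923, Gamma_vuv = -0.586026, Gamma_vvv = 0.026425
  tau = 0.250000: gamma = (-0.359375, -0.750000), gamma' = (-0.875000, -1.000000); Gamma_uuu = 0.545414, Gamma_uuv = -0.811234, Gamma_uvv = -0.047676, Gamma_vuu = 1.060032, Gamma_vuv = -0.545414, Gamma_vvv = -0.032054
  tau = 0.375000: gamma = (-0.464844, -0.875000), gamma' = (-0.812500, -1.000000); Gamma_uuu = 0.508191, Gamma_uuv = -0.766516, Gamma_uvv = -0.103064, Gamma_vuu = 1.145047, Gamma_vuv = -0.508191, Gamma_vvv = -0.068330
  tau = 0.500000: gamma = (-0.562500, -1.000000), gamma' = (-0.750000, -1.000000); Gamma_uuu = 0.472993, Gamma_uuv = -0.733139, Gamma_uvv = -0.136154, Gamma_vuu = 1.255921, Gamma_vuv = -0.472993, Gamma_vvv = -0.087842
  tau = 0.625000: gamma = (-0.652344, -1.125000), gamma' = (-0.687500, -1.000000); Gamma_uuu = 0.438259, Gamma_uuv = -0.708188, Gamma_uvv = -0.153869, Gamma_vuu = 1.396453, Gamma_vuv = -0.438259, Gamma_vvv = -0.095221
  tau = 0.750000: gamma = (-0.734375, -1.250000), gamma' = (-0.625000, -1.000000); Gamma_uuu = 0.402566, Gamma_uuv = -0.689278, Gamma_uvv = -0.161229, Gamma_vuu = 1.570641, Gamma_vuv = -0.402566, Gamma_vvv = -0.094165
  tau = 0.875000: gamma = (-0.808594, -1.375000), gamma' = (-0.562500, -1.000000); Gamma_uuu = 0.364772, Gamma_uuv = -0.674571, Gamma_uvv = -0.161795, Gamma_vuu = 1.782855, Gamma_vuv = -0.364772, Gamma_vvv = -0.087490
  tau = 1.000000: gamma = (-0.875000, -1.500000), gamma' = (-0.500000, -1.000000); Gamma_uuu = 0.324039, Gamma_uuv = -0.662704, Gamma_uvv = -0.158043, Gamma_vuu = 2.037900, Gamma_vuv = -0.324039, Gamma_vvv = -0.077278
step 0: V^u = -0.1250, V^v = 0.1250
step 1: k1 = (-0.057631, -0.104782), k2 = (-0.044478, -0.104607), k3 = (-0.045023, -0.104045), k4 = (-0.029475, -0.102479); V <- V + (h/6)(k1 + 2k2 + 2k3 + k4): V^u = -0.1361, V^v = 0.0990
step 2: k1 = (-0.029522, -0.102409), k2 = (-0.013124, -0.100479), k3 = (-0.014024, -0.099730), k4 = (0.002027, -0.098233); V <- V + (h/6)(k1 + 2k2 + 2k3 + k4): V^u = -0.1395, V^v = 0.0739
step 3: k1 = (0.002066, -0.098138), k2 = (0.017142, -0.097106), k3 = (0.016293, -0.096174), k4 = (0.029735, -0.095671); V <- V + (h/6)(k1 + 2k2 + 2k3 + k4): V^u = -0.1354, V^v = 0.0498
step 4: k1 = (0.029801, -0.095601), k2 = (0.041340, -0.095073), k3 = (0.040627, -0.094172), k4 = (0.049874, -0.093293); V <- V + (h/6)(k1 + 2k2 + 2k3 + k4): V^u = -0.1252, V^v = 0.0261

Answer: V^u = -0.1252, V^v = 0.0261


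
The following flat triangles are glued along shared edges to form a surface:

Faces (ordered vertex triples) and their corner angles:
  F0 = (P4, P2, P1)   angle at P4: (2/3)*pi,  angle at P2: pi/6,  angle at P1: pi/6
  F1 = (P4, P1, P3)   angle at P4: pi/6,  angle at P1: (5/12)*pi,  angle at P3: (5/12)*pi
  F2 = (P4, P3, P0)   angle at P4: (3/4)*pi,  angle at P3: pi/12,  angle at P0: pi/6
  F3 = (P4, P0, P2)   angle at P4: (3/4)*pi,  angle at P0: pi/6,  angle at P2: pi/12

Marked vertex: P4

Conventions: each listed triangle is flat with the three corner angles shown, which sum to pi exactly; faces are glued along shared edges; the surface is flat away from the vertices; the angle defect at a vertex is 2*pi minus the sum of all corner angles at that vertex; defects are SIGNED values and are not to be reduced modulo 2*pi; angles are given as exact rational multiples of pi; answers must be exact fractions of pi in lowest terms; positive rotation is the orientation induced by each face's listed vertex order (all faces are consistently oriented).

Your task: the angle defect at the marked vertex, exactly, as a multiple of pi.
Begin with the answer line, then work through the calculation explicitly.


Answer: defect(P4) = -pi/3

Sum of corner angles at P4: (7/3)*pi
defect = 2*pi - (7/3)*pi


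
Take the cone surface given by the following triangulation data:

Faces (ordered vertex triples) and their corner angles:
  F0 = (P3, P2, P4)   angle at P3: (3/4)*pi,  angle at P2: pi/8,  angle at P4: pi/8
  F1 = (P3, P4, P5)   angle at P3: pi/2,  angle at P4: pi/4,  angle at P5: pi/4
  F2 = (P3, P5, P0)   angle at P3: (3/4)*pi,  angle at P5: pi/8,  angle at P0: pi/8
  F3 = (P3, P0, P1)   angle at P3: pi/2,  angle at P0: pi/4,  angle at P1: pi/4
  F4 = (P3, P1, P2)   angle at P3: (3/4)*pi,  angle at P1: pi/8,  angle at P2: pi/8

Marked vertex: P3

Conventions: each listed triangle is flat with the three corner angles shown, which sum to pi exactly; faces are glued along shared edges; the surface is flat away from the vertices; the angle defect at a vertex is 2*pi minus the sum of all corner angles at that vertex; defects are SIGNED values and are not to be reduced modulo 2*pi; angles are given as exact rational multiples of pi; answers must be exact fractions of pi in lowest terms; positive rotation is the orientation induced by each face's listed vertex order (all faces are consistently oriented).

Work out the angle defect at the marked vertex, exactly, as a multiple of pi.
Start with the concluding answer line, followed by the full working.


Answer: defect(P3) = (-5/4)*pi

Sum of corner angles at P3: (13/4)*pi
defect = 2*pi - (13/4)*pi


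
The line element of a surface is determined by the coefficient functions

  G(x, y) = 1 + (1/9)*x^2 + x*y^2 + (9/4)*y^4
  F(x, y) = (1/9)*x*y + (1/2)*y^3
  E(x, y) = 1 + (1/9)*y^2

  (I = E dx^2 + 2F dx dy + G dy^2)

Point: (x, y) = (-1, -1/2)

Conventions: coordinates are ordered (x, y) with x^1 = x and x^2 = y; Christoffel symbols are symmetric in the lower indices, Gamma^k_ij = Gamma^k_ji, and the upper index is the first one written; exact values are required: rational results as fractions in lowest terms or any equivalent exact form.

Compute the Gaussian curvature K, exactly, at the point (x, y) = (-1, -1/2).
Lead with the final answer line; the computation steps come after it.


Answer: K = -36864/351649

E = 37/36, F = -1/144, G = 577/576, EG - F^2 = 593/576 at the point
E_x = 0, E_y = -1/9, F_x = -1/18, F_y = 19/72, G_x = 1/36, G_y = -1/8
E_yy = 2/9, F_xy = 1/9, G_xx = 2/9
Evaluate Brioschi's two determinant matrices M1, M2 and divide by (EG - F^2)^2.
M1 = [[-E_yy/2 + F_xy - G_xx/2, E_x/2, F_x - E_y/2], [F_y - G_x/2, E, F], [G_y/2, F, G]] = [[-1/9, 0, 0], [1/4, 37/36, -1/144], [-1/16, -1/144, 577/576]]; det M1 = -593/5184
M2 = [[0, E_y/2, G_x/2], [E_y/2, E, F], [G_x/2, F, G]] = [[0, -1/18, 1/72], [-1/18, 37/36, -1/144], [1/72, -1/144, 577/576]]; det M2 = -17/5184
det M1 - det M2 = -1/9; K = -1/9 / (593/576)^2 = -36864/351649


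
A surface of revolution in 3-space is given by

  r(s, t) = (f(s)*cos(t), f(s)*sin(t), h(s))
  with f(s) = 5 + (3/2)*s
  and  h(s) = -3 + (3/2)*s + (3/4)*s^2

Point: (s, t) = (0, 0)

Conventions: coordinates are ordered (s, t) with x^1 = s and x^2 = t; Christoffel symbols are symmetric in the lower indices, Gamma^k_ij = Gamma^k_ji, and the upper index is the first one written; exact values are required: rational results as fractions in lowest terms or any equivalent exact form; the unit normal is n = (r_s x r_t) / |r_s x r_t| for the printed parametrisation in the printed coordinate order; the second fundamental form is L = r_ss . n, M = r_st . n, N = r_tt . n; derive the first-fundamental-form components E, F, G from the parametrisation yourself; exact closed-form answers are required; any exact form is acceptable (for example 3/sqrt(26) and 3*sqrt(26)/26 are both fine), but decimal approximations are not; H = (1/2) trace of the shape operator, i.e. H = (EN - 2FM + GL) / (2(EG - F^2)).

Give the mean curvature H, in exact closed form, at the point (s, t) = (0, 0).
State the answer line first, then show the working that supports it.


Answer: H = 2*sqrt(2)/15

f = 5, f' = 3/2, f'' = 0, h' = 3/2, h'' = 3/2
E = 9/2, F = 0, G = 25; answer radicand W^2 = 9/2
unnormalised second-form numerators: l = 9/4, m = 0, n = 15/2; L = l/sqrt(9/2), and similarly M = m/sqrt(W^2), N = n/sqrt(W^2)
H = (E*n - 2*F*m + G*l) / (2*(EG - F^2)*sqrt(W^2)); E*n - 2*F*m + G*l = 90, EG - F^2 = 225/2, so H = (2/5)/sqrt(9/2)


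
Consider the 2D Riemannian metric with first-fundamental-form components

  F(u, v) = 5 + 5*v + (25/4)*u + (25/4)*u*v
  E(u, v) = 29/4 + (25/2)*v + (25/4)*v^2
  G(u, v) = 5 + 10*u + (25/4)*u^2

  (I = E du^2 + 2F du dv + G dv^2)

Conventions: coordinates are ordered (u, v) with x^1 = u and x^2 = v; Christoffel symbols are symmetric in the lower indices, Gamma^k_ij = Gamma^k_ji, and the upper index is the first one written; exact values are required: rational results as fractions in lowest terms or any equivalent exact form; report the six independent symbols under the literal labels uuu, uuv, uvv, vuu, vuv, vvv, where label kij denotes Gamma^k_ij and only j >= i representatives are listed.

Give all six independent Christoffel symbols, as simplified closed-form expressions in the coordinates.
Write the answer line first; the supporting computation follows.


Answer: Gamma_uuu = 0, Gamma_uuv = (5*v + 5)/(5*u^2 + 8*u + 5*v^2 + 10*v + 9), Gamma_uvv = 0, Gamma_vuu = 0, Gamma_vuv = (5*u + 4)/(5*u^2 + 8*u + 5*v^2 + 10*v + 9), Gamma_vvv = 0

E = 29/4 + (25/2)*v + (25/4)*v^2; F = 5 + 5*v + (25/4)*u + (25/4)*u*v; G = 5 + 10*u + (25/4)*u^2
Gamma^k_ij = (1/2) g^{kl} (d_i g_jl + d_j g_il - d_l g_ij), with g^inv = (1/(EG-F^2)) [[G, -F], [-F, E]]
first partials: E_u = 0, E_v = 25/2 + (25/2)*v, F_u = 25/4 + (25/4)*v, F_v = 5 + (25/4)*u, G_u = 10 + (25/2)*u, G_v = 0
D = EG - F^2 = 45/4 + (25/2)*v + 10*u + (25/4)*v^2 + (25/4)*u^2
expanded: Gamma^u_uu = (G E_u - 2F F_u + F E_v)/(2D), Gamma^u_uv = (G E_v - F G_u)/(2D), Gamma^u_vv = (2G F_v - G G_u - F G_v)/(2D), Gamma^v_uu = (2E F_u - E E_v - F E_u)/(2D), Gamma^v_uv = (E G_u - F E_v)/(2D), Gamma^v_vv = (E G_v - 2F F_v + F G_u)/(2D); substitute and cancel common factors


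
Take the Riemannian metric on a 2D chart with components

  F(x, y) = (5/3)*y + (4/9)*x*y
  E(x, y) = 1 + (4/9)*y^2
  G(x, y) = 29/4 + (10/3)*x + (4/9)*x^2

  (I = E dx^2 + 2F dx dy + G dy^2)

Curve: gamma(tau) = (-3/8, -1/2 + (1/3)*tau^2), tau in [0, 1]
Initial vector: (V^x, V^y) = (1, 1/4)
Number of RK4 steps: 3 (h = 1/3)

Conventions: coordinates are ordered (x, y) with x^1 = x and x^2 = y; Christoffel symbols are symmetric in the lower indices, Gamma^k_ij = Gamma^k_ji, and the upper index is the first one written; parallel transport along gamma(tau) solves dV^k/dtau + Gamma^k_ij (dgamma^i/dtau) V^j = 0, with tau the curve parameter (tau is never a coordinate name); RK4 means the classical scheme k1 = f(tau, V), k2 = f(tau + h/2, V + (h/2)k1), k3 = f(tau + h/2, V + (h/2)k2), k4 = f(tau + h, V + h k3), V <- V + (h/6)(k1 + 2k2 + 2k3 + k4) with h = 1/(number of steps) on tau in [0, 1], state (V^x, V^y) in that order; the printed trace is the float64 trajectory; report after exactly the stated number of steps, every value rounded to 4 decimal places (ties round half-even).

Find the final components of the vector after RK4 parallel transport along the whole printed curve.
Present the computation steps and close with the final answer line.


gamma'(tau) = (0, (2/3)*tau); f(tau, V)^k = -Gamma^k_ij(gamma(tau)) gamma'^i(tau) V^j; h = 1/3; intermediate values shown to 6 dp
curve data and Christoffel symbols at the stage parameters:
  tau = 0.000000: gamma = (-0.375000, -0.500000), gamma' = (0.000000, 0.000000); Gamma_xxx = 0.000000, Gamma_xxy = -0.035996, Gamma_xyy = 0.000000, Gamma_yxx = 0.000000, Gamma_yxy = 0.242970, Gamma_yyy = 0.000000
  tau = 0.166667: gamma = (-0.375000, -0.490741), gamma' = (0.000000, 0.111111); Gamma_xxx = 0.000000, Gamma_xxy = -0.035352, Gamma_xyy = 0.000000, Gamma_yxx = 0.000000, Gamma_yxy = 0.243130, Gamma_yyy = 0.000000
  tau = 0.333333: gamma = (-0.375000, -0.462963), gamma' = (0.000000, 0.222222); Gamma_xxx = 0.000000, Gamma_xxy = -0.033415, Gamma_xyy = 0.000000, Gamma_yxx = 0.000000, Gamma_yxy = 0.243595, Gamma_yyy = 0.000000
  tau = 0.500000: gamma = (-0.375000, -0.416667), gamma' = (0.000000, 0.333333); Gamma_xxx = 0.000000, Gamma_xxy = -0.030162, Gamma_xyy = 0.000000, Gamma_yxx = 0.000000, Gamma_yxy = 0.244313, Gamma_yyy = 0.000000
  tau = 0.666667: gamma = (-0.375000, -0.351852), gamma' = (0.000000, 0.444444); Gamma_xxx = 0.000000, Gamma_xxy = -0.025562, Gamma_xyy = 0.000000, Gamma_yxx = 0.000000, Gamma_yxy = 0.245197, Gamma_yyy = 0.000000
  tau = 0.833333: gamma = (-0.375000, -0.268519), gamma' = (0.000000, 0.555556); Gamma_xxx = 0.000000, Gamma_xxy = -0.019582, Gamma_xyy = 0.000000, Gamma_yxx = 0.000000, Gamma_yxy = 0.246122, Gamma_yyy = 0.000000
  tau = 1.000000: gamma = (-0.375000, -0.166667), gamma' = (0.000000, 0.666667); Gamma_xxx = 0.000000, Gamma_xxy = -0.012194, Gamma_xyy = 0.000000, Gamma_yxx = 0.000000, Gamma_yxy = 0.246920, Gamma_yyy = 0.000000
step 0: V^x = 1.0000, V^y = 0.2500
step 1: k1 = (0.000000, 0.000000), k2 = (0.003928, -0.027014), k3 = (0.003931, -0.027032), k4 = (0.007435, -0.054203); V <- V + (h/6)(k1 + 2k2 + 2k3 + k4): V^x = 1.0013, V^y = 0.2410
step 2: k1 = (0.007435, -0.054202), k2 = (0.010079, -0.081643), k3 = (0.010084, -0.081679), k4 = (0.011414, -0.109483); V <- V + (h/6)(k1 + 2k2 + 2k3 + k4): V^x = 1.0046, V^y = 0.2137
step 3: k1 = (0.011413, -0.109475), k2 = (0.010949, -0.137620), k3 = (0.010948, -0.137609), k4 = (0.008196, -0.165967); V <- V + (h/6)(k1 + 2k2 + 2k3 + k4): V^x = 1.0081, V^y = 0.1679

Answer: V^x = 1.0081, V^y = 0.1679
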